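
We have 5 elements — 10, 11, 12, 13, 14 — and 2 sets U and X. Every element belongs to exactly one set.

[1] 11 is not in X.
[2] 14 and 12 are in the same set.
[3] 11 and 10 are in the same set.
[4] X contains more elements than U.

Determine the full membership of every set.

U = {10, 11}; X = {12, 13, 14}

From (1): 11 ∉ X.
(3): 10 matches 11: 10 ∉ X.
Only one set left: 10 ∈ U.
Only one set left: 11 ∈ U.
Suppose 12 ∈ U: no assignment then satisfies all the clues, so 12 ∉ U.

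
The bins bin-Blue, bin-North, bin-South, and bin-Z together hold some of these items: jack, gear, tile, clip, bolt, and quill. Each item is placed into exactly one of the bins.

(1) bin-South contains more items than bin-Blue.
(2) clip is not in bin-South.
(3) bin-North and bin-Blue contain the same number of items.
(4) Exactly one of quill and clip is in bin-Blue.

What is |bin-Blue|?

1

From (2): clip ∉ bin-South.
Suppose jack ∈ bin-Blue: no assignment then satisfies all the clues, so jack ∉ bin-Blue.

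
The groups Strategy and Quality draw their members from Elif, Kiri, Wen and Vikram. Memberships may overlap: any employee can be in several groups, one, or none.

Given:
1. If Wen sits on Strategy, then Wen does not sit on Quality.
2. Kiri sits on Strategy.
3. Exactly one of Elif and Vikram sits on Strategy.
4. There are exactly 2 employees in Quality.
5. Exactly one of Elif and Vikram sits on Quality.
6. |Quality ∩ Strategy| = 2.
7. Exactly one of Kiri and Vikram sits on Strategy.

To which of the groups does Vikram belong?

From (2): Kiri ∈ Strategy.
(7) (exactly one): Vikram ∉ Strategy.
(3) (exactly one): Elif ∈ Strategy.
Suppose Vikram ∈ Quality: no assignment then satisfies all the clues, so Vikram ∉ Quality.

Vikram: none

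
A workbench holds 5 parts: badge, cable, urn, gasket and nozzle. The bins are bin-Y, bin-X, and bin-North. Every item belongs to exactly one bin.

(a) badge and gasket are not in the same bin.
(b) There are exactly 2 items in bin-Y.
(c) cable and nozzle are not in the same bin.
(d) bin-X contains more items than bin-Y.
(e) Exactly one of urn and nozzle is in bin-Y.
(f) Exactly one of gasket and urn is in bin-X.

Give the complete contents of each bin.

bin-Y = {gasket, nozzle}; bin-X = {badge, cable, urn}; bin-North = {}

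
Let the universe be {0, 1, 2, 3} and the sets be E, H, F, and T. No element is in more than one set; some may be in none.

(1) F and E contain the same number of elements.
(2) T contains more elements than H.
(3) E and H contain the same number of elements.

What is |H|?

0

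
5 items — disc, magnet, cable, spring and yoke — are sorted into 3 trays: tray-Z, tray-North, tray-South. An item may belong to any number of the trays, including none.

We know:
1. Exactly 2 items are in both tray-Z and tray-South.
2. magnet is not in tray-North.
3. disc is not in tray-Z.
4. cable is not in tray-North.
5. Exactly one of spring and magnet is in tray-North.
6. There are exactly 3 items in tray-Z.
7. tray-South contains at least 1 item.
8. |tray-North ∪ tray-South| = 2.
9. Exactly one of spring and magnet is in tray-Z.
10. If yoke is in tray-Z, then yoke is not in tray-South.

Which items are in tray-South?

tray-South = {cable, spring}

From (2): magnet ∉ tray-North.
From (3): disc ∉ tray-Z.
From (4): cable ∉ tray-North.
(5) (exactly one): spring ∈ tray-North.
Suppose disc ∈ tray-South: no assignment then satisfies all the clues, so disc ∉ tray-South.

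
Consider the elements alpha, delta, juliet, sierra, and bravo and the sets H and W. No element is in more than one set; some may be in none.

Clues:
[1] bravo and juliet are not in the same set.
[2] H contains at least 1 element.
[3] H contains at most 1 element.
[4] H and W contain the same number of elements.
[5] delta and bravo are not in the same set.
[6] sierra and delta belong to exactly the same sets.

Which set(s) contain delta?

delta: none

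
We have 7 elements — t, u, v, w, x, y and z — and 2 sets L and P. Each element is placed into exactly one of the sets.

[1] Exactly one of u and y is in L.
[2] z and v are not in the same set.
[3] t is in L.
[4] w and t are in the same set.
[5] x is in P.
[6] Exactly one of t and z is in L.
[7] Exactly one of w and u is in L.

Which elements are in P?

P = {u, x, z}

From (3): t ∈ L.
From (5): x ∈ P.
(4): w matches t: w ∈ L.
(6) (exactly one): z ∉ L.
(7) (exactly one): u ∉ L.
Only one set left: u ∈ P.
Only one set left: z ∈ P.
(1) (exactly one): y ∈ L.
(2): v ∉ P.
Only one set left: v ∈ L.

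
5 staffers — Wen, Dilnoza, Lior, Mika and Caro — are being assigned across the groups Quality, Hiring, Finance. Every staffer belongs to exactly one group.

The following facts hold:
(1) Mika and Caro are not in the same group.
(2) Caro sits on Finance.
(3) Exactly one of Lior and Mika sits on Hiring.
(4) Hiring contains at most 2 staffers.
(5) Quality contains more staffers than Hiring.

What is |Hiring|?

From (2): Caro ∈ Finance.
(1): Mika ∉ Finance.
Suppose Wen ∈ Hiring: no assignment then satisfies all the clues, so Wen ∉ Hiring.

1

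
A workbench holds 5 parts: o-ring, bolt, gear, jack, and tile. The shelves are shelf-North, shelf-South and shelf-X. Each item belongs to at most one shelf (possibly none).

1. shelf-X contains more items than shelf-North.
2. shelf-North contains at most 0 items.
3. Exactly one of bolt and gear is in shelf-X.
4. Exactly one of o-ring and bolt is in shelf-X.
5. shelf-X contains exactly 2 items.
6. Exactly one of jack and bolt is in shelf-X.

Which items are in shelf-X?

(2): shelf-North already has 0, so the rest are out.
Suppose o-ring ∈ shelf-X: no assignment then satisfies all the clues, so o-ring ∉ shelf-X.

shelf-X = {bolt, tile}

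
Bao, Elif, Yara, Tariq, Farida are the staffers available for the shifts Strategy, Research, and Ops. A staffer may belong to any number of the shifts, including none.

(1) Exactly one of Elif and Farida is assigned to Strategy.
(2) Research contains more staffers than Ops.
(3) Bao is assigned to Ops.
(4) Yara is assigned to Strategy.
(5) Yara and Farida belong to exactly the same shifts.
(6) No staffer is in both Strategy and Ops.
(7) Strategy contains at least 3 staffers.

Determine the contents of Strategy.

Strategy = {Farida, Tariq, Yara}

From (3): Bao ∈ Ops.
From (4): Yara ∈ Strategy.
(5): Farida matches Yara: Farida ∈ Strategy.
(6) (disjoint): Bao ∉ Strategy.
(6) (disjoint): Yara ∉ Ops.
(6) (disjoint): Farida ∉ Ops.
(1) (exactly one): Elif ∉ Strategy.
(7): only 3 candidates remain for Strategy, so all are in.
(6) (disjoint): Tariq ∉ Ops.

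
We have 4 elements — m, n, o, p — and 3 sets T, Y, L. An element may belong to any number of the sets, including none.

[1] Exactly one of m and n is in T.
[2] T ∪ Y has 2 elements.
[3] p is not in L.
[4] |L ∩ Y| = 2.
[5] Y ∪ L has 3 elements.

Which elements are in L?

L = {m, n, o}

From (3): p ∉ L.
Suppose m ∉ L: no assignment then satisfies all the clues, so m ∈ L.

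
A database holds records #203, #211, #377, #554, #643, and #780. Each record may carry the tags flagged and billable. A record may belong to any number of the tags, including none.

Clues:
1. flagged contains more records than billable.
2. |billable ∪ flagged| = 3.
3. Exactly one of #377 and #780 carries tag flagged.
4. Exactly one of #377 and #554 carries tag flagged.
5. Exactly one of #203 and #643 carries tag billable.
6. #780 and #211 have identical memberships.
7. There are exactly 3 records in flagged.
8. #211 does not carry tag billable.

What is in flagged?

flagged = {#203, #377, #643}

From (8): #211 ∉ billable.
(6): #780 matches #211: #780 ∉ billable.
Suppose #203 ∉ flagged: no assignment then satisfies all the clues, so #203 ∈ flagged.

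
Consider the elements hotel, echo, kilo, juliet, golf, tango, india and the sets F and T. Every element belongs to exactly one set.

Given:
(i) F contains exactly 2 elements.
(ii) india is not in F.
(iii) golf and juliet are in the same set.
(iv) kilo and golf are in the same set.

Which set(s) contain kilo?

kilo: T

From (ii): india ∉ F.
Only one set left: india ∈ T.
Suppose kilo ∈ F: no assignment then satisfies all the clues, so kilo ∉ F.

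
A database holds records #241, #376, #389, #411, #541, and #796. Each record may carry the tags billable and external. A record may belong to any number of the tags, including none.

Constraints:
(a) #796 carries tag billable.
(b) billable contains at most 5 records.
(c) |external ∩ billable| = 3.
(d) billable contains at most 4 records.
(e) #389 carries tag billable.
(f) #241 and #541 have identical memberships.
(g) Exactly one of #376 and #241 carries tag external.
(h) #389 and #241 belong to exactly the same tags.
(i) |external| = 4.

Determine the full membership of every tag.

billable = {#241, #389, #541, #796}; external = {#241, #389, #411, #541}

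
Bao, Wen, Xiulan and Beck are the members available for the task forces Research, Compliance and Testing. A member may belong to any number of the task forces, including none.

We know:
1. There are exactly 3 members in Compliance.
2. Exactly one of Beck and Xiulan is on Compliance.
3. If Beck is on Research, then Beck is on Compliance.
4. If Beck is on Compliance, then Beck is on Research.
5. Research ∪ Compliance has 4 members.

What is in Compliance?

Compliance = {Bao, Beck, Wen}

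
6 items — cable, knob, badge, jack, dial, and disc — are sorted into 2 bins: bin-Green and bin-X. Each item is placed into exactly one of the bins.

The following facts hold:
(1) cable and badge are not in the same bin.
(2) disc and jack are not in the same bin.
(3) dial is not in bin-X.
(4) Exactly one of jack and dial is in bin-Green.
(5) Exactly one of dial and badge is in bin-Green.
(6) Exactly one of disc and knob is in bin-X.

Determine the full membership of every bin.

From (3): dial ∉ bin-X.
Only one bin left: dial ∈ bin-Green.
(4) (exactly one): jack ∉ bin-Green.
(5) (exactly one): badge ∉ bin-Green.
Only one bin left: badge ∈ bin-X.
Only one bin left: jack ∈ bin-X.
(1): cable ∉ bin-X.
(2): disc ∉ bin-X.
(6) (exactly one): knob ∈ bin-X.
Only one bin left: cable ∈ bin-Green.
Only one bin left: disc ∈ bin-Green.

bin-Green = {cable, dial, disc}; bin-X = {badge, jack, knob}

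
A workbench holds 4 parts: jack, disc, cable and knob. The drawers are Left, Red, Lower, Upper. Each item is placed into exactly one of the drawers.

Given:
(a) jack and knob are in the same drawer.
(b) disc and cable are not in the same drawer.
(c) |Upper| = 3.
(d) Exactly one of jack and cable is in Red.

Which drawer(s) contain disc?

disc: Upper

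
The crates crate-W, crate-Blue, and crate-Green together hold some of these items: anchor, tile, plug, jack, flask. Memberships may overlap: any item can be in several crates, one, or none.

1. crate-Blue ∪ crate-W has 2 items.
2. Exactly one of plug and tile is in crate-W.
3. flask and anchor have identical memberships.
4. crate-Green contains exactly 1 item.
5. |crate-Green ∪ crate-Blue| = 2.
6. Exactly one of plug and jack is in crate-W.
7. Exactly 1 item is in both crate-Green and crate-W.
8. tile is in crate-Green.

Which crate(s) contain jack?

jack: crate-Blue, crate-W

From (8): tile ∈ crate-Green.
(4): crate-Green already has 1, so the rest are out.
Suppose jack ∉ crate-W: no assignment then satisfies all the clues, so jack ∈ crate-W.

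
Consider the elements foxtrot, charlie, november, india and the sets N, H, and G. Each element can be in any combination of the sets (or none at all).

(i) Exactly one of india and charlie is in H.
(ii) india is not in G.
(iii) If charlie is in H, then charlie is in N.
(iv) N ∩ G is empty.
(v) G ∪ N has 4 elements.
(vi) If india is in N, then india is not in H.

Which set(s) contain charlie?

charlie: H, N

From (ii): india ∉ G.
Suppose charlie ∉ N: no assignment then satisfies all the clues, so charlie ∈ N.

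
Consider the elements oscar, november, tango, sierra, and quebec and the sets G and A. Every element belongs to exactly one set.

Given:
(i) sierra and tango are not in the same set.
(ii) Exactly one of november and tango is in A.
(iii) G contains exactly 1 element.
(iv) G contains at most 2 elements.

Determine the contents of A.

A = {november, oscar, quebec, sierra}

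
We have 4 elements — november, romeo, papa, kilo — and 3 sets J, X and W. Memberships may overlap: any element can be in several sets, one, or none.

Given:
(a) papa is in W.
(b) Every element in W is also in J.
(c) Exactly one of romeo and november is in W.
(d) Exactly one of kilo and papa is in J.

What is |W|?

2

From (a): papa ∈ W.
(b) with papa ∈ W: papa ∈ J.
(d) (exactly one): kilo ∉ J.
(b) contrapositive: kilo ∉ W.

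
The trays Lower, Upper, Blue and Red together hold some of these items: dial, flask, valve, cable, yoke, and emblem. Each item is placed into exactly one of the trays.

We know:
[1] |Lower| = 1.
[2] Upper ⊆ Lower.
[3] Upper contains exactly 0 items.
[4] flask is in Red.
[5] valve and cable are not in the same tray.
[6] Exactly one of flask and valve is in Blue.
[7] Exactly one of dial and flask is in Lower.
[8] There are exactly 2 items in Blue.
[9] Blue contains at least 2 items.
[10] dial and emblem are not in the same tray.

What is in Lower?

From (4): flask ∈ Red.
(3): Upper already has 0, so the rest are out.
(6) (exactly one): valve ∈ Blue.
(7) (exactly one): dial ∈ Lower.
(10): emblem ∉ Lower.
(1): Lower already has 1, so the rest are out.
(5): cable ∉ Blue.
Only one tray left: cable ∈ Red.

Lower = {dial}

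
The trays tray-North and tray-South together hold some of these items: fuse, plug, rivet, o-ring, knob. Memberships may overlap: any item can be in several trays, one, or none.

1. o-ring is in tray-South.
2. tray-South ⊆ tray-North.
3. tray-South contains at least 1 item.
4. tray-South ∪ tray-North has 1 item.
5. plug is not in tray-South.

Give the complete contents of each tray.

From (1): o-ring ∈ tray-South.
From (5): plug ∉ tray-South.
(2) with o-ring ∈ tray-South: o-ring ∈ tray-North.
Suppose fuse ∈ tray-North: no assignment then satisfies all the clues, so fuse ∉ tray-North.

tray-North = {o-ring}; tray-South = {o-ring}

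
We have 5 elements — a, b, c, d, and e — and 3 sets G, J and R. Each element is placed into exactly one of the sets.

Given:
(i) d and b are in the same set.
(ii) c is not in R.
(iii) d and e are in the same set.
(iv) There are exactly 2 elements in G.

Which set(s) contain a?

a: G

From (ii): c ∉ R.
Suppose a ∉ G: no assignment then satisfies all the clues, so a ∈ G.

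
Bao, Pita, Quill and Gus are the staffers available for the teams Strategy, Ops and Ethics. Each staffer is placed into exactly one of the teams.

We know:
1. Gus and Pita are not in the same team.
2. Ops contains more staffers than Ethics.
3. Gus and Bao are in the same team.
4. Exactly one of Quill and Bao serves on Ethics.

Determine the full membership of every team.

Strategy = {Pita}; Ops = {Bao, Gus}; Ethics = {Quill}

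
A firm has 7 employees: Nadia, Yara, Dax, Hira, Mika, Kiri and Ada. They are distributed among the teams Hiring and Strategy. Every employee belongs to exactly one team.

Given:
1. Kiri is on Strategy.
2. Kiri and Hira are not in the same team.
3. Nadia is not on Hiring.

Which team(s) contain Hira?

Hira: Hiring

From (1): Kiri ∈ Strategy.
From (3): Nadia ∉ Hiring.
(2): Hira ∉ Strategy.
Only one team left: Nadia ∈ Strategy.
Only one team left: Hira ∈ Hiring.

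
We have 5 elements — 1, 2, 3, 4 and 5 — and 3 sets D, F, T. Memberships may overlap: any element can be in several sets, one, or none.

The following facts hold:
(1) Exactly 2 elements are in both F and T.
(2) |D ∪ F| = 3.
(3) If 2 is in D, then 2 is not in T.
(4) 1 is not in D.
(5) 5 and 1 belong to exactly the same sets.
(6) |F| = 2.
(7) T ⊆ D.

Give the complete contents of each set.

D = {2, 3, 4}; F = {3, 4}; T = {3, 4}

From (4): 1 ∉ D.
(5): 5 matches 1: 5 ∉ D.
(7) contrapositive: 1 ∉ T.
(7) contrapositive: 5 ∉ T.
Suppose 1 ∈ F: no assignment then satisfies all the clues, so 1 ∉ F.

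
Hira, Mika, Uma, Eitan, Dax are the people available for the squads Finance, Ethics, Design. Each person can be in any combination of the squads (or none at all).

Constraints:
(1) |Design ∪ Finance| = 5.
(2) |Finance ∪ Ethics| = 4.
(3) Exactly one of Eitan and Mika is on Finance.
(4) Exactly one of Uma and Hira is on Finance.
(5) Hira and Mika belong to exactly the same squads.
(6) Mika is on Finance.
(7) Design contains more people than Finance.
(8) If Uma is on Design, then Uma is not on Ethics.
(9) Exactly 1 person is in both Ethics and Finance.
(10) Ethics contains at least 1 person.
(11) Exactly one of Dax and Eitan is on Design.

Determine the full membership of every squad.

Finance = {Dax, Hira, Mika}; Ethics = {Dax, Eitan}; Design = {Eitan, Hira, Mika, Uma}

From (6): Mika ∈ Finance.
(3) (exactly one): Eitan ∉ Finance.
(5): Hira matches Mika: Hira ∈ Finance.
(4) (exactly one): Uma ∉ Finance.
Suppose Hira ∈ Ethics: no assignment then satisfies all the clues, so Hira ∉ Ethics.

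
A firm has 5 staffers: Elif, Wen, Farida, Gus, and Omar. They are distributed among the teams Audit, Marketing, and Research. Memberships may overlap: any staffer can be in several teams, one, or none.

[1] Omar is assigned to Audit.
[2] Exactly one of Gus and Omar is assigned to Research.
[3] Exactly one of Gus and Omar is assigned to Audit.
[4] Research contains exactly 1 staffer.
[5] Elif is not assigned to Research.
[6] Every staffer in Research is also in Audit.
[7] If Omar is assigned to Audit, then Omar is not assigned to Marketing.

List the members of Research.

Research = {Omar}

From (1): Omar ∈ Audit.
From (5): Elif ∉ Research.
(3) (exactly one): Gus ∉ Audit.
(6) contrapositive: Gus ∉ Research.
(7): Omar ∉ Marketing.
(2) (exactly one): Omar ∈ Research.
(4): Research already has 1, so the rest are out.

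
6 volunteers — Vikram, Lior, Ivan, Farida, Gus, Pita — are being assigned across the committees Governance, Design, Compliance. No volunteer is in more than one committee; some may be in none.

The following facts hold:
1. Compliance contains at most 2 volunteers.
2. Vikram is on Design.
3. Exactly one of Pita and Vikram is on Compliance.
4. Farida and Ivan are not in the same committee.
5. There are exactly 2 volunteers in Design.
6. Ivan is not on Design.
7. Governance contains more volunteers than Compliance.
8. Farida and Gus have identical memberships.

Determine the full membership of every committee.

Governance = {Farida, Gus}; Design = {Lior, Vikram}; Compliance = {Pita}

From (2): Vikram ∈ Design.
From (6): Ivan ∉ Design.
(3) (exactly one): Pita ∈ Compliance.
Suppose Lior ∈ Governance: no assignment then satisfies all the clues, so Lior ∉ Governance.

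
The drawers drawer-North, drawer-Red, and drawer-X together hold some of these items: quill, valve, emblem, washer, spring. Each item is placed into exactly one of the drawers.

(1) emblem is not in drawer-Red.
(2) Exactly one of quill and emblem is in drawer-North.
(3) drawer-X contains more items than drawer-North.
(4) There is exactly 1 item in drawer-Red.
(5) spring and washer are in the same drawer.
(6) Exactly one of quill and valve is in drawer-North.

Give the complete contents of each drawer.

drawer-North = {quill}; drawer-Red = {valve}; drawer-X = {emblem, spring, washer}

From (1): emblem ∉ drawer-Red.
Suppose quill ∉ drawer-North: no assignment then satisfies all the clues, so quill ∈ drawer-North.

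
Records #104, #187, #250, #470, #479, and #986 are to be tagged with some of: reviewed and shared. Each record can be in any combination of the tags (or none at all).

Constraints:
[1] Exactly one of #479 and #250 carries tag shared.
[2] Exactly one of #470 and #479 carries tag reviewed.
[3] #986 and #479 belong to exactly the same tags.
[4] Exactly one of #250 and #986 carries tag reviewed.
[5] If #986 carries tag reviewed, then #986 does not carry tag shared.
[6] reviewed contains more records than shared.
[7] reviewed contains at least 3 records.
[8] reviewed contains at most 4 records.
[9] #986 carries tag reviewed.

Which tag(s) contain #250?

From (9): #986 ∈ reviewed.
(3): #479 matches #986: #479 ∈ reviewed.
(4) (exactly one): #250 ∉ reviewed.
(5): #986 ∉ shared.
(2) (exactly one): #470 ∉ reviewed.
(3): #479 matches #986: #479 ∉ shared.
(1) (exactly one): #250 ∈ shared.

#250: shared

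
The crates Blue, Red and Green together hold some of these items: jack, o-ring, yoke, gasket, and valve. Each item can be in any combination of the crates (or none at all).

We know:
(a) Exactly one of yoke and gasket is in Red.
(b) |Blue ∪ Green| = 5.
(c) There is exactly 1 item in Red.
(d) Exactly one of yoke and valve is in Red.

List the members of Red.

Red = {yoke}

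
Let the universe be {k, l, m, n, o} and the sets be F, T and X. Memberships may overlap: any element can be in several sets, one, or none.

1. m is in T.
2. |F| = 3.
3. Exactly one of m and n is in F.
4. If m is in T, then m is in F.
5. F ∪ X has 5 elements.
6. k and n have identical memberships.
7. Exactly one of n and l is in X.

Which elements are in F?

From (1): m ∈ T.
(4): m ∈ F.
(3) (exactly one): n ∉ F.
(6): k matches n: k ∉ F.
(2): only 3 candidates remain for F, so all are in.

F = {l, m, o}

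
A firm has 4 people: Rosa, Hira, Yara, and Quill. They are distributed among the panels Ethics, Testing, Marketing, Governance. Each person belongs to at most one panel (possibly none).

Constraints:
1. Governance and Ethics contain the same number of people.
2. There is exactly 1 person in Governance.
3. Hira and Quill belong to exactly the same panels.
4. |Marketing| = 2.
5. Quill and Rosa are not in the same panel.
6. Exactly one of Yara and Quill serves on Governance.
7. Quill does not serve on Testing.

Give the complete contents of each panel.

Ethics = {Rosa}; Testing = {}; Marketing = {Hira, Quill}; Governance = {Yara}

From (7): Quill ∉ Testing.
(3): Hira matches Quill: Hira ∉ Testing.
Suppose Rosa ∉ Ethics: no assignment then satisfies all the clues, so Rosa ∈ Ethics.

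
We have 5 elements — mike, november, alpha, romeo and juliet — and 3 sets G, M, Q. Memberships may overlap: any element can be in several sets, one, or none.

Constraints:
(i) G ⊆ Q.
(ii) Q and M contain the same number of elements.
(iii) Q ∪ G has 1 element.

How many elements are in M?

1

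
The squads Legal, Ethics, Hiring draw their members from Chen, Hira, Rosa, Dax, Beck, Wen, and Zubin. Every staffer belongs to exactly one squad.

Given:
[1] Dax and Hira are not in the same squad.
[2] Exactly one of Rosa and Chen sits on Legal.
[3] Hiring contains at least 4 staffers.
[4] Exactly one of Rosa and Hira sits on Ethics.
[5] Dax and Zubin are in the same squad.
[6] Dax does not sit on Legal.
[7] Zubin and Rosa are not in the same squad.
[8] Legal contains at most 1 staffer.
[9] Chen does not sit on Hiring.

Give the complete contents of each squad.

Legal = {Rosa}; Ethics = {Chen, Hira}; Hiring = {Beck, Dax, Wen, Zubin}

From (6): Dax ∉ Legal.
From (9): Chen ∉ Hiring.
(5): Zubin matches Dax: Zubin ∉ Legal.
Suppose Chen ∈ Legal: no assignment then satisfies all the clues, so Chen ∉ Legal.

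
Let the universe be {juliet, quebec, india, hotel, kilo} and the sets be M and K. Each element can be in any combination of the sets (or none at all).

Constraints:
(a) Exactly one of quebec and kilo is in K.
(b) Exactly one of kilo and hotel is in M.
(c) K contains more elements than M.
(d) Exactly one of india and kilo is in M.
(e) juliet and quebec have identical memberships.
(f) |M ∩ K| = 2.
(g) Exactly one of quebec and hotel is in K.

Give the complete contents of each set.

M = {hotel, india}; K = {hotel, india, kilo}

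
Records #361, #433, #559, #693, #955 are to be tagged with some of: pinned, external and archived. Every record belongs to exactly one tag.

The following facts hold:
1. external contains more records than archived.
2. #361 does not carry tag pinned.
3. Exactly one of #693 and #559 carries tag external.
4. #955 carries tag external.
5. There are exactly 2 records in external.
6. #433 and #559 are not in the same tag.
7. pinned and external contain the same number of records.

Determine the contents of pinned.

From (2): #361 ∉ pinned.
From (4): #955 ∈ external.
Suppose #433 ∉ pinned: no assignment then satisfies all the clues, so #433 ∈ pinned.

pinned = {#433, #693}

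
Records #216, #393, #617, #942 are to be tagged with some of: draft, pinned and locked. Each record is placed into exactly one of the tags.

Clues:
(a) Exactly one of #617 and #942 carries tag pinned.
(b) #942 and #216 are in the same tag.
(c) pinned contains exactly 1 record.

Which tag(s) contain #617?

#617: pinned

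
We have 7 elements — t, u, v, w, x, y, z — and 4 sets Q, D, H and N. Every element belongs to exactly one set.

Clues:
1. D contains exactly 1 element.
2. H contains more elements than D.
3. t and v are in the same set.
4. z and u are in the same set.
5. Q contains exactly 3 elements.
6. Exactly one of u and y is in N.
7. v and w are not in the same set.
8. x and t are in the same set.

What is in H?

H = {u, z}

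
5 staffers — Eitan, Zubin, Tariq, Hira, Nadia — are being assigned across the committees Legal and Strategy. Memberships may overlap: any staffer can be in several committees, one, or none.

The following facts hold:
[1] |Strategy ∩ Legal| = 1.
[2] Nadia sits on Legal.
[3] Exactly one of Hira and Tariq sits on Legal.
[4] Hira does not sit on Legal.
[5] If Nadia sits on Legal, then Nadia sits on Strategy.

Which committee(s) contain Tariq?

From (2): Nadia ∈ Legal.
From (4): Hira ∉ Legal.
(3) (exactly one): Tariq ∈ Legal.
(5): Nadia ∈ Strategy.
Suppose Tariq ∈ Strategy: no assignment then satisfies all the clues, so Tariq ∉ Strategy.

Tariq: Legal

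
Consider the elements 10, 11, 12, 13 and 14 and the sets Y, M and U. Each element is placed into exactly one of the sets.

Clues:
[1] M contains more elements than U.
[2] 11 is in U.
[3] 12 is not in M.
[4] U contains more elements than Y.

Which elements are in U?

U = {11, 12}

From (2): 11 ∈ U.
From (3): 12 ∉ M.
Suppose 10 ∈ U: no assignment then satisfies all the clues, so 10 ∉ U.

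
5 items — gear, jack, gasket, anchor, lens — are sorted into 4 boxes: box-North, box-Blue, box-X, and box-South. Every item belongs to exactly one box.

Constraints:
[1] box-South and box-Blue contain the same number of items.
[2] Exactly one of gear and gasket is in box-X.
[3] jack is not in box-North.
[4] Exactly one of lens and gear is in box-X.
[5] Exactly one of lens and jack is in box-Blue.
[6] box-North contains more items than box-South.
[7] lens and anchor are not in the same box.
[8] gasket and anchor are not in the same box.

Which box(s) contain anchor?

From (3): jack ∉ box-North.
Suppose anchor ∈ box-North: no assignment then satisfies all the clues, so anchor ∉ box-North.

anchor: box-South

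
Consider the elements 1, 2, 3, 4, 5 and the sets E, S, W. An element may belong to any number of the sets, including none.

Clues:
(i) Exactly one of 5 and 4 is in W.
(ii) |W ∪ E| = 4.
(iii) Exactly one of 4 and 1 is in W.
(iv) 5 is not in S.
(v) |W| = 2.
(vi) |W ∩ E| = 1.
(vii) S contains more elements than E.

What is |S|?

4

From (iv): 5 ∉ S.
Suppose 1 ∉ S: no assignment then satisfies all the clues, so 1 ∈ S.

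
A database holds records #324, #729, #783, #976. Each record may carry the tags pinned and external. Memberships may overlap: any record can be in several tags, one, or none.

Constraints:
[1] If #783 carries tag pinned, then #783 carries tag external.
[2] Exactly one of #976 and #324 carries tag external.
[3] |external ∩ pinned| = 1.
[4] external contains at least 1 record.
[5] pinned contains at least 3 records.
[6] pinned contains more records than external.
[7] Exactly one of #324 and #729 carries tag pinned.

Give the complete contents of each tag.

pinned = {#729, #783, #976}; external = {#324, #783}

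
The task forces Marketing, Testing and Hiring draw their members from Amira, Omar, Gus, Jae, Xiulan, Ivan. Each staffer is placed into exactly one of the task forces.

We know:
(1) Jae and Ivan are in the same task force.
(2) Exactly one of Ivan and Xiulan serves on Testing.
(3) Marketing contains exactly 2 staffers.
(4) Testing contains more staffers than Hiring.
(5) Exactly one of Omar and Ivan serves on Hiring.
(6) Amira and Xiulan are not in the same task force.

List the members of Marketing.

Marketing = {Gus, Xiulan}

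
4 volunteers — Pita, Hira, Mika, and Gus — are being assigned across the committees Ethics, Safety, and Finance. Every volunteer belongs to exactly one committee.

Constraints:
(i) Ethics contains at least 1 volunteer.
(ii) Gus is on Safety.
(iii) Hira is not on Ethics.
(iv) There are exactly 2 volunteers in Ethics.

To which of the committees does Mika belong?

From (ii): Gus ∈ Safety.
From (iii): Hira ∉ Ethics.
(iv): only 2 candidates remain for Ethics, so all are in.

Mika: Ethics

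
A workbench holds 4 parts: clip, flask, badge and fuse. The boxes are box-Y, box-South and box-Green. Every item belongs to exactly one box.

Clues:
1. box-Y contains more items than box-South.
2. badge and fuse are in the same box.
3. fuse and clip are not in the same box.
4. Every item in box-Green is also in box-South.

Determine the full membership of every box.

box-Y = {badge, flask, fuse}; box-South = {clip}; box-Green = {}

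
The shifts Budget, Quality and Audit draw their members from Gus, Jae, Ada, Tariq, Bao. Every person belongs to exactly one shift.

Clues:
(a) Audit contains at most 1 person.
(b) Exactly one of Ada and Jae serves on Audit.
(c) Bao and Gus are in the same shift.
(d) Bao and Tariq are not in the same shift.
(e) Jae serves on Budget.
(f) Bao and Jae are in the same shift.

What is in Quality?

Quality = {Tariq}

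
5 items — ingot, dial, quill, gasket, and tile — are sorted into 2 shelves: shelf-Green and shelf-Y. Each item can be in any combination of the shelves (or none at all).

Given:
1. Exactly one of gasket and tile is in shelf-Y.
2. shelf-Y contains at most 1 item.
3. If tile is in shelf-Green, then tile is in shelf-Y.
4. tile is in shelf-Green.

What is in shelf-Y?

From (4): tile ∈ shelf-Green.
(3): tile ∈ shelf-Y.
(1) (exactly one): gasket ∉ shelf-Y.
(2): shelf-Y already has 1, so the rest are out.

shelf-Y = {tile}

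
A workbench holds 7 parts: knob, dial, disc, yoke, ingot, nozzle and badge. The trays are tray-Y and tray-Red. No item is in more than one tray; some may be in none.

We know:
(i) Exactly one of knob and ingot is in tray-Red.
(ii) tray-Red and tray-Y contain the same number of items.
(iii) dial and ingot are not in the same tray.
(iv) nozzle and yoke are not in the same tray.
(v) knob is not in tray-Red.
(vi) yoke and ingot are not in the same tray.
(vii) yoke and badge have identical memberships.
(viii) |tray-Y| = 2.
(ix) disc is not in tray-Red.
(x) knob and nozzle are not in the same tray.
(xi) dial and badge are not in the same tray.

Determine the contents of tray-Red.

tray-Red = {ingot, nozzle}

From (v): knob ∉ tray-Red.
From (ix): disc ∉ tray-Red.
(i) (exactly one): ingot ∈ tray-Red.
(iii): dial ∉ tray-Red.
(vi): yoke ∉ tray-Red.
(vii): badge matches yoke: badge ∉ tray-Red.
Suppose nozzle ∉ tray-Red: no assignment then satisfies all the clues, so nozzle ∈ tray-Red.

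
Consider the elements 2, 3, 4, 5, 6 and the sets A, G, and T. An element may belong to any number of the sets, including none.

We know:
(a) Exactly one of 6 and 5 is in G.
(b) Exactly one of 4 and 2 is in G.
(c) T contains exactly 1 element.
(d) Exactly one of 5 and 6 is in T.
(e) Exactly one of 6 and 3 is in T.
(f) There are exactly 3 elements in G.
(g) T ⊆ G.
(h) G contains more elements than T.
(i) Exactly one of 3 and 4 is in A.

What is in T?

T = {6}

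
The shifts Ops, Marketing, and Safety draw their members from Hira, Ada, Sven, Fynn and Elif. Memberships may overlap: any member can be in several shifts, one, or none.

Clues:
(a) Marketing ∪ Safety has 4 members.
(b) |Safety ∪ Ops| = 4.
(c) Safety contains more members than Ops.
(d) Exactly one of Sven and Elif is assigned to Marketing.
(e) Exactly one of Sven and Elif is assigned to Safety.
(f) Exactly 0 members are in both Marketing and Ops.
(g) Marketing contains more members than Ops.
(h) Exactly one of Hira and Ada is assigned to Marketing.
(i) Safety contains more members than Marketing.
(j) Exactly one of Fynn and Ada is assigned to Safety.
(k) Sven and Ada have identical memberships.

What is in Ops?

Ops = {Fynn}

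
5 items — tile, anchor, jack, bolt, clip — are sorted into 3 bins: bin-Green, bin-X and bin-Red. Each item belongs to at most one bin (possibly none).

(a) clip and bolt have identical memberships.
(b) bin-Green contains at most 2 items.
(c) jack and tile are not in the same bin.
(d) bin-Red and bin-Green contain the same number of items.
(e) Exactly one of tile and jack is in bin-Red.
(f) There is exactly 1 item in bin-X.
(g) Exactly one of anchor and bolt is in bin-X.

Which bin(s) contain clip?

clip: none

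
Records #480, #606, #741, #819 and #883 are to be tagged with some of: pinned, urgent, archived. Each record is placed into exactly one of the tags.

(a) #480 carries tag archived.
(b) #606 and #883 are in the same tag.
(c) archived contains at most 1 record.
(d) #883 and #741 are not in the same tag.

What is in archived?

archived = {#480}

From (a): #480 ∈ archived.
(c): archived already has 1, so the rest are out.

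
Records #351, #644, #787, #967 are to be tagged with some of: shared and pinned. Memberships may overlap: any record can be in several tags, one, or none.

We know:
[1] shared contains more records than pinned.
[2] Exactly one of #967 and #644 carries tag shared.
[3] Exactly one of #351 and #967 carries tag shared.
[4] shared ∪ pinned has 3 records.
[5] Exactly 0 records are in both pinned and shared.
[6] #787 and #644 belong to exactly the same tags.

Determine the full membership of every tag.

shared = {#351, #644, #787}; pinned = {}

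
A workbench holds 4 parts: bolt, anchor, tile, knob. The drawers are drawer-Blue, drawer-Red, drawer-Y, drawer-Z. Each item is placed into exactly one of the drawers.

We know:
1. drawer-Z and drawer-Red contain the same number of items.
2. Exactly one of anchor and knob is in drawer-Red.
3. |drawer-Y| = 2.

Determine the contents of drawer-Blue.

drawer-Blue = {}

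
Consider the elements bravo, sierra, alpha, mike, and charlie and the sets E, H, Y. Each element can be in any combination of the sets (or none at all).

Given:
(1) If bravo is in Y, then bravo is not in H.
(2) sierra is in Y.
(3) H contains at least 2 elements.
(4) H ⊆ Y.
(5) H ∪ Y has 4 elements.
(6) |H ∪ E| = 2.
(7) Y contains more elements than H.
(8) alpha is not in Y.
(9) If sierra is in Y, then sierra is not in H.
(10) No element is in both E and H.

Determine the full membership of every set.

E = {}; H = {charlie, mike}; Y = {bravo, charlie, mike, sierra}

From (2): sierra ∈ Y.
From (8): alpha ∉ Y.
(4) contrapositive: alpha ∉ H.
(9): sierra ∉ H.
Suppose bravo ∈ E: no assignment then satisfies all the clues, so bravo ∉ E.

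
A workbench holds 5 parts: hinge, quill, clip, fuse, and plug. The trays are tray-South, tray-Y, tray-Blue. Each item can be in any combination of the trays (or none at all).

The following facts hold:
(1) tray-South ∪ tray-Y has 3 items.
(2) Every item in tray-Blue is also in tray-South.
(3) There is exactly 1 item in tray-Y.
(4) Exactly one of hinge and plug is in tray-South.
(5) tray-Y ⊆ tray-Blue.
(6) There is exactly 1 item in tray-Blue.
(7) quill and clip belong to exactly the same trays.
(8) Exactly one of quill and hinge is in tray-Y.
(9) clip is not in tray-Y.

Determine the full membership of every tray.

From (9): clip ∉ tray-Y.
(7): quill matches clip: quill ∉ tray-Y.
(8) (exactly one): hinge ∈ tray-Y.
(3): tray-Y already has 1, so the rest are out.
(5) with hinge ∈ tray-Y: hinge ∈ tray-Blue.
(6): tray-Blue already has 1, so the rest are out.
(2) with hinge ∈ tray-Blue: hinge ∈ tray-South.
(4) (exactly one): plug ∉ tray-South.
Suppose quill ∉ tray-South: no assignment then satisfies all the clues, so quill ∈ tray-South.

tray-South = {clip, hinge, quill}; tray-Y = {hinge}; tray-Blue = {hinge}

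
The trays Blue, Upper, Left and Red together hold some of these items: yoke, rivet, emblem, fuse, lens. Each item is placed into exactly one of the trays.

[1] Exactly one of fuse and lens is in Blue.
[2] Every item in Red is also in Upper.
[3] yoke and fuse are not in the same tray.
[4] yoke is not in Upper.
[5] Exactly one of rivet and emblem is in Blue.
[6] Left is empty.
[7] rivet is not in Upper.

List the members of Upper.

Upper = {emblem, fuse}

From (4): yoke ∉ Upper.
From (7): rivet ∉ Upper.
(2) contrapositive: yoke ∉ Red.
(2) contrapositive: rivet ∉ Red.
(6): Left already has 0, so the rest are out.
Only one tray left: yoke ∈ Blue.
Only one tray left: rivet ∈ Blue.
(3): fuse ∉ Blue.
(5) (exactly one): emblem ∉ Blue.
(1) (exactly one): lens ∈ Blue.
Suppose emblem ∉ Upper: no assignment then satisfies all the clues, so emblem ∈ Upper.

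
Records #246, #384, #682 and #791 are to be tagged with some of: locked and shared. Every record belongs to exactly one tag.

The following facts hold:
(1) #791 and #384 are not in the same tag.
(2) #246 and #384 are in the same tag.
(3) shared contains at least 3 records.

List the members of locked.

locked = {#791}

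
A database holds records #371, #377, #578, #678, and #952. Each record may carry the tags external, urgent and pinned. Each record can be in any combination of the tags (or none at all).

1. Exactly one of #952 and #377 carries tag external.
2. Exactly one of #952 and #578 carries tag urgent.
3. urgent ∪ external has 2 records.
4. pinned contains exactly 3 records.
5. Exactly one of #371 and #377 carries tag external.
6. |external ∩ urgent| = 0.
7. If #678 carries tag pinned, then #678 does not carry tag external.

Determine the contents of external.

external = {#377}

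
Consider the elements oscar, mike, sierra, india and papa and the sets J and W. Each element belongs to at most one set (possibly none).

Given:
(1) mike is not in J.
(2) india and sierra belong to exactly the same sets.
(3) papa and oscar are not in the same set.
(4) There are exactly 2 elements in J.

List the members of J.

J = {india, sierra}

From (1): mike ∉ J.
Suppose oscar ∈ J: no assignment then satisfies all the clues, so oscar ∉ J.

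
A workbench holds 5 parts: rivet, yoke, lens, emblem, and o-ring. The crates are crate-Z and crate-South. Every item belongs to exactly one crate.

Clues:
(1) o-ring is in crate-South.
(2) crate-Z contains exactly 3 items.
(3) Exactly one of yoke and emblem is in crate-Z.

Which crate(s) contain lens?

lens: crate-Z

From (1): o-ring ∈ crate-South.
Suppose lens ∉ crate-Z: no assignment then satisfies all the clues, so lens ∈ crate-Z.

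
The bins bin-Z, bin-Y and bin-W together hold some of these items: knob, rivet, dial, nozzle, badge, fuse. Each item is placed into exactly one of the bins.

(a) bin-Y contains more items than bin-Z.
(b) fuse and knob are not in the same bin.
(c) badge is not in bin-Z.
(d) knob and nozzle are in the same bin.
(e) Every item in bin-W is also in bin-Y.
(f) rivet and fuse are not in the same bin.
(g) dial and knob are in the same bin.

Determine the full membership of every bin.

bin-Z = {fuse}; bin-Y = {badge, dial, knob, nozzle, rivet}; bin-W = {}

From (c): badge ∉ bin-Z.
Suppose knob ∈ bin-Z: no assignment then satisfies all the clues, so knob ∉ bin-Z.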